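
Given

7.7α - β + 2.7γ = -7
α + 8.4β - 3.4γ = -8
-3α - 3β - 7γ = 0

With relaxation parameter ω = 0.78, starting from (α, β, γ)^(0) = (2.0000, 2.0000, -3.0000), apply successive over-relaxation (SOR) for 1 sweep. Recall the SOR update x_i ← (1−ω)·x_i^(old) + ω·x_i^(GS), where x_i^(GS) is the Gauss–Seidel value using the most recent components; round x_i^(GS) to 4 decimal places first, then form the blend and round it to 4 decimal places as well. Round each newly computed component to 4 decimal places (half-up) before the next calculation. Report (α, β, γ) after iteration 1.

(0.7540, -1.3200, -0.4708)

Iteration 1:
  α: GS value = (-7 - (-1)·2.0000 - (2.7)·-3.0000) / (7.7) = 0.4026;  α ← (1−ω)·2.0000 + ω·0.4026 = 0.7540
  β: GS value = (-8 - (1)·0.7540 - (-3.4)·-3.0000) / (8.4) = -2.2564;  β ← (1−ω)·2.0000 + ω·-2.2564 = -1.3200
  γ: GS value = (0 - (-3)·0.7540 - (-3)·-1.3200) / (-7) = 0.2426;  γ ← (1−ω)·-3.0000 + ω·0.2426 = -0.4708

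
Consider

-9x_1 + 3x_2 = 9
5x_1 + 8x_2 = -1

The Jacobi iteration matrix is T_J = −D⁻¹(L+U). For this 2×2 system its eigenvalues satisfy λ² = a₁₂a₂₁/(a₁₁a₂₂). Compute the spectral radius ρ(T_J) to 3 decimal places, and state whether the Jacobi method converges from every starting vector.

a₁₂a₂₁/(a₁₁a₂₂) = (3)·(5) / ((-9)·(8)) = -0.208333
ρ = √|-0.208333| = √0.208333 = 0.456
ρ < 1, so Jacobi converges

0.456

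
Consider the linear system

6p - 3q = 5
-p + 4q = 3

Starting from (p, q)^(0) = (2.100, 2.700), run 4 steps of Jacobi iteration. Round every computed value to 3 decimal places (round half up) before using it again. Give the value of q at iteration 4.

1.120

Iteration 1:
  p = (5 - (-3)·2.700) / (6) = 2.183
  q = (3 - (-1)·2.100) / (4) = 1.275
Iteration 2:
  p = (5 - (-3)·1.275) / (6) = 1.471
  q = (3 - (-1)·2.183) / (4) = 1.296
Iteration 3:
  p = (5 - (-3)·1.296) / (6) = 1.481
  q = (3 - (-1)·1.471) / (4) = 1.118
Iteration 4:
  p = (5 - (-3)·1.118) / (6) = 1.392
  q = (3 - (-1)·1.481) / (4) = 1.120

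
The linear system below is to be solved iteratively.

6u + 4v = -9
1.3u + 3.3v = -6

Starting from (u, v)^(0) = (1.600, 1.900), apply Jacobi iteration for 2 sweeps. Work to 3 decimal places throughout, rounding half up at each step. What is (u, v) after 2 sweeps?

(0.132, -0.728)

Iteration 1:
  u = (-9 - (4)·1.900) / (6) = -2.767
  v = (-6 - (1.3)·1.600) / (3.3) = -2.448
Iteration 2:
  u = (-9 - (4)·-2.448) / (6) = 0.132
  v = (-6 - (1.3)·-2.767) / (3.3) = -0.728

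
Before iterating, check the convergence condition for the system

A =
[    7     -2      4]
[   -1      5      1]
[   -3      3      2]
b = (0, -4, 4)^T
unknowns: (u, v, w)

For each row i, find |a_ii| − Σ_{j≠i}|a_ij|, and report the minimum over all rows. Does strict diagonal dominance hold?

-4

row 1: |7| − (2+4) = 1
row 2: |5| − (1+1) = 3
row 3: |2| − (3+3) = -4
minimum over rows = -4 → not strictly diagonally dominant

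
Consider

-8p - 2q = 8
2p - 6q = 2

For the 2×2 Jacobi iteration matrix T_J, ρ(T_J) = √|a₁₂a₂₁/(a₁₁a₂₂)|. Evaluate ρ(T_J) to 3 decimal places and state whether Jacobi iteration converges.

0.289

a₁₂a₂₁/(a₁₁a₂₂) = (-2)·(2) / ((-8)·(-6)) = -0.083333
ρ = √|-0.083333| = √0.083333 = 0.289
ρ < 1, so Jacobi converges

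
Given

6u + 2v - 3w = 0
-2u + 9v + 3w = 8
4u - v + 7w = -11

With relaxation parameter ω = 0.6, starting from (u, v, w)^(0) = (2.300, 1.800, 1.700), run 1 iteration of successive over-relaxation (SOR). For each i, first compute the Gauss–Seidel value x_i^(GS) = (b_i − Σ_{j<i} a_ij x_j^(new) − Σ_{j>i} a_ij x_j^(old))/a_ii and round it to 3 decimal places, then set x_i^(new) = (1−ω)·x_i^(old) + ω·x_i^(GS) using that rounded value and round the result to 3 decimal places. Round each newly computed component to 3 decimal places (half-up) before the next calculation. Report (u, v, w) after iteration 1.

(1.070, 1.056, -0.539)

Iteration 1:
  u: GS value = (0 - (2)·1.800 - (-3)·1.700) / (6) = 0.250;  u ← (1−ω)·2.300 + ω·0.250 = 1.070
  v: GS value = (8 - (-2)·1.070 - (3)·1.700) / (9) = 0.560;  v ← (1−ω)·1.800 + ω·0.560 = 1.056
  w: GS value = (-11 - (4)·1.070 - (-1)·1.056) / (7) = -2.032;  w ← (1−ω)·1.700 + ω·-2.032 = -0.539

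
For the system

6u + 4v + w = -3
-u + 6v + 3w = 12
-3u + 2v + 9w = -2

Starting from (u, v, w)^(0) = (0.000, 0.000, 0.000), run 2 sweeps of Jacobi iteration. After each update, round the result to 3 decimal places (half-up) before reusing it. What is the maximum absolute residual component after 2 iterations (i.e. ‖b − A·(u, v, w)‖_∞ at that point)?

3.947

Iteration 1:
  u = (-3 - (4)·0.000 - (1)·0.000) / (6) = -0.500
  v = (12 - (-1)·0.000 - (3)·0.000) / (6) = 2.000
  w = (-2 - (-3)·0.000 - (2)·0.000) / (9) = -0.222
Iteration 2:
  u = (-3 - (4)·2.000 - (1)·-0.222) / (6) = -1.796
  v = (12 - (-1)·-0.500 - (3)·-0.222) / (6) = 2.028
  w = (-2 - (-3)·-0.500 - (2)·2.000) / (9) = -0.833
Residual b − A·x = (0.497, 0.535, -3.947); ∞-norm = 3.947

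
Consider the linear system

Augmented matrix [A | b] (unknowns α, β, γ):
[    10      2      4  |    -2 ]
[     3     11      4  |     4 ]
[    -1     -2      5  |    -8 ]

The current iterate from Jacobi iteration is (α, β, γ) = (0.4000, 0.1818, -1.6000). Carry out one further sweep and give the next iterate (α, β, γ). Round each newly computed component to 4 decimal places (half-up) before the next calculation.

(0.4036, 0.8364, -1.4473)

One sweep:
  α = (-2 - (2)·0.1818 - (4)·-1.6000) / (10) = 0.4036
  β = (4 - (3)·0.4000 - (4)·-1.6000) / (11) = 0.8364
  γ = (-8 - (-1)·0.4000 - (-2)·0.1818) / (5) = -1.4473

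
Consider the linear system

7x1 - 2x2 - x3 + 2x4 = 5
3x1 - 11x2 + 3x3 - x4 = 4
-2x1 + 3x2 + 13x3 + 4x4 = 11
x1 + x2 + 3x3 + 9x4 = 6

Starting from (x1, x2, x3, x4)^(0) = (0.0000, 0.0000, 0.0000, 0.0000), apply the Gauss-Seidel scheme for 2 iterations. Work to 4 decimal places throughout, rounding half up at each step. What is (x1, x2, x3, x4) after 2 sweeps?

(0.7298, 0.0818, 0.8551, 0.2915)

Iteration 1:
  x1 = (5 - (-2)·0.0000 - (-1)·0.0000 - (2)·0.0000) / (7) = 0.7143
  x2 = (4 - (3)·0.7143 - (3)·0.0000 - (-1)·0.0000) / (-11) = -0.1688
  x3 = (11 - (-2)·0.7143 - (3)·-0.1688 - (4)·0.0000) / (13) = 0.9950
  x4 = (6 - (1)·0.7143 - (1)·-0.1688 - (3)·0.9950) / (9) = 0.2744
Iteration 2:
  x1 = (5 - (-2)·-0.1688 - (-1)·0.9950 - (2)·0.2744) / (7) = 0.7298
  x2 = (4 - (3)·0.7298 - (3)·0.9950 - (-1)·0.2744) / (-11) = 0.0818
  x3 = (11 - (-2)·0.7298 - (3)·0.0818 - (4)·0.2744) / (13) = 0.8551
  x4 = (6 - (1)·0.7298 - (1)·0.0818 - (3)·0.8551) / (9) = 0.2915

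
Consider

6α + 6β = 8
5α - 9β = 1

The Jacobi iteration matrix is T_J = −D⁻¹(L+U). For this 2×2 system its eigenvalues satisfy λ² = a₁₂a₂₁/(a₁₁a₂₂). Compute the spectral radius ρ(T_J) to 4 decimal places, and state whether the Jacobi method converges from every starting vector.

a₁₂a₂₁/(a₁₁a₂₂) = (6)·(5) / ((6)·(-9)) = -0.555556
ρ = √|-0.555556| = √0.555556 = 0.7454
ρ < 1, so Jacobi converges

0.7454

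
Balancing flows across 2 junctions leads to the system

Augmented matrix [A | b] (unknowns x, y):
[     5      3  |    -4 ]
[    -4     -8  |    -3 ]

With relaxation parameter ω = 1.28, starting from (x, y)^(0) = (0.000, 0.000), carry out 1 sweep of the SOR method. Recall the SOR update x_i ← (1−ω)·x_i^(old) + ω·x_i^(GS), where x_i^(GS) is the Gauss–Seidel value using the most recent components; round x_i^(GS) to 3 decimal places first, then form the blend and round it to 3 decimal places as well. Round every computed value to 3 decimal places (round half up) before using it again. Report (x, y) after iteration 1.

Iteration 1:
  x: GS value = (-4 - (3)·0.000) / (5) = -0.800;  x ← (1−ω)·0.000 + ω·-0.800 = -1.024
  y: GS value = (-3 - (-4)·-1.024) / (-8) = 0.887;  y ← (1−ω)·0.000 + ω·0.887 = 1.135

(-1.024, 1.135)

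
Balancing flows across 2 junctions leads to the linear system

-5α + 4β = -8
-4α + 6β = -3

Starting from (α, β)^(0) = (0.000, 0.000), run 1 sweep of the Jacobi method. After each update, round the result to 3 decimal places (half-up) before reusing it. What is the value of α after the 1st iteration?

1.600

Iteration 1:
  α = (-8 - (4)·0.000) / (-5) = 1.600
  β = (-3 - (-4)·0.000) / (6) = -0.500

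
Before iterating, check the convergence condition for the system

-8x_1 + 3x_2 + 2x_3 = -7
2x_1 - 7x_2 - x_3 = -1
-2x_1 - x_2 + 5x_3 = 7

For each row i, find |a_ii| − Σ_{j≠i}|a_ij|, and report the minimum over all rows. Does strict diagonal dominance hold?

row 1: |-8| − (3+2) = 3
row 2: |-7| − (2+1) = 4
row 3: |5| − (2+1) = 2
minimum over rows = 2 → strictly diagonally dominant (convergence guaranteed)

2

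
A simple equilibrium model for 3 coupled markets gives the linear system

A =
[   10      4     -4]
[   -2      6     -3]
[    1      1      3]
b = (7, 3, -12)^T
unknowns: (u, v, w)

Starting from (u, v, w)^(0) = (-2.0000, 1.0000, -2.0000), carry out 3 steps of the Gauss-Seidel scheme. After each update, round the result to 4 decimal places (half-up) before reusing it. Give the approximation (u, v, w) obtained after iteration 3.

Iteration 1:
  u = (7 - (4)·1.0000 - (-4)·-2.0000) / (10) = -0.5000
  v = (3 - (-2)·-0.5000 - (-3)·-2.0000) / (6) = -0.6667
  w = (-12 - (1)·-0.5000 - (1)·-0.6667) / (3) = -3.6111
Iteration 2:
  u = (7 - (4)·-0.6667 - (-4)·-3.6111) / (10) = -0.4778
  v = (3 - (-2)·-0.4778 - (-3)·-3.6111) / (6) = -1.4648
  w = (-12 - (1)·-0.4778 - (1)·-1.4648) / (3) = -3.3525
Iteration 3:
  u = (7 - (4)·-1.4648 - (-4)·-3.3525) / (10) = -0.0551
  v = (3 - (-2)·-0.0551 - (-3)·-3.3525) / (6) = -1.1946
  w = (-12 - (1)·-0.0551 - (1)·-1.1946) / (3) = -3.5834

(-0.0551, -1.1946, -3.5834)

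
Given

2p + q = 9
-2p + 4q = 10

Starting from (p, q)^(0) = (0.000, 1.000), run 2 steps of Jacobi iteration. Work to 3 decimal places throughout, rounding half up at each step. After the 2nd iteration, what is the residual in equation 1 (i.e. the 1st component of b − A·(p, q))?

Iteration 1:
  p = (9 - (1)·1.000) / (2) = 4.000
  q = (10 - (-2)·0.000) / (4) = 2.500
Iteration 2:
  p = (9 - (1)·2.500) / (2) = 3.250
  q = (10 - (-2)·4.000) / (4) = 4.500
Residual b − A·x = (-2.000, -1.500)

-2.000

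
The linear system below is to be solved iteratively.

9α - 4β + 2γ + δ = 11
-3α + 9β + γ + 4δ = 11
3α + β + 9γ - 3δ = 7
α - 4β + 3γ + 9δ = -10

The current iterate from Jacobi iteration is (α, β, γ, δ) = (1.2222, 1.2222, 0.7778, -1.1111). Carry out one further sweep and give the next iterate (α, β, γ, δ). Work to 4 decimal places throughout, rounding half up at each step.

(1.7160, 2.0370, -0.1358, -0.9630)

One sweep:
  α = (11 - (-4)·1.2222 - (2)·0.7778 - (1)·-1.1111) / (9) = 1.7160
  β = (11 - (-3)·1.2222 - (1)·0.7778 - (4)·-1.1111) / (9) = 2.0370
  γ = (7 - (3)·1.2222 - (1)·1.2222 - (-3)·-1.1111) / (9) = -0.1358
  δ = (-10 - (1)·1.2222 - (-4)·1.2222 - (3)·0.7778) / (9) = -0.9630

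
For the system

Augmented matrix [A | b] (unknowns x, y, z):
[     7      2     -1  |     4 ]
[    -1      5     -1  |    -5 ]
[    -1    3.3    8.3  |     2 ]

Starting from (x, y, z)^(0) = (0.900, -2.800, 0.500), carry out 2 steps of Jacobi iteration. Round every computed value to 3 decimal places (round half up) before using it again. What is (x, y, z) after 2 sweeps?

Iteration 1:
  x = (4 - (2)·-2.800 - (-1)·0.500) / (7) = 1.443
  y = (-5 - (-1)·0.900 - (-1)·0.500) / (5) = -0.720
  z = (2 - (-1)·0.900 - (3.3)·-2.800) / (8.3) = 1.463
Iteration 2:
  x = (4 - (2)·-0.720 - (-1)·1.463) / (7) = 0.986
  y = (-5 - (-1)·1.443 - (-1)·1.463) / (5) = -0.419
  z = (2 - (-1)·1.443 - (3.3)·-0.720) / (8.3) = 0.701

(0.986, -0.419, 0.701)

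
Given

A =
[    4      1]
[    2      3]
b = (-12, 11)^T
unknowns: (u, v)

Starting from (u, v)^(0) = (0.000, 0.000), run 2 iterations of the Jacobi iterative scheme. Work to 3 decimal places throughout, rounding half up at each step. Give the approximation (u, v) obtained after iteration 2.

Iteration 1:
  u = (-12 - (1)·0.000) / (4) = -3.000
  v = (11 - (2)·0.000) / (3) = 3.667
Iteration 2:
  u = (-12 - (1)·3.667) / (4) = -3.917
  v = (11 - (2)·-3.000) / (3) = 5.667

(-3.917, 5.667)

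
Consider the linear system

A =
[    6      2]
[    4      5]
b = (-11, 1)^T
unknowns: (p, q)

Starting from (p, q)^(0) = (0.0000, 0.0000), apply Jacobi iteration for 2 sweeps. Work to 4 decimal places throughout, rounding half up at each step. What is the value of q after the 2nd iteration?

Iteration 1:
  p = (-11 - (2)·0.0000) / (6) = -1.8333
  q = (1 - (4)·0.0000) / (5) = 0.2000
Iteration 2:
  p = (-11 - (2)·0.2000) / (6) = -1.9000
  q = (1 - (4)·-1.8333) / (5) = 1.6666

1.6666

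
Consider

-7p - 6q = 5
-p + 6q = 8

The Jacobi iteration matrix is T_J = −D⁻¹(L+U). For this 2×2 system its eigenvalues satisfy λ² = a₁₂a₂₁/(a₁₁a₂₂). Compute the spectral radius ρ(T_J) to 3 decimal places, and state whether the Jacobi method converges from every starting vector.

0.378

a₁₂a₂₁/(a₁₁a₂₂) = (-6)·(-1) / ((-7)·(6)) = -0.142857
ρ = √|-0.142857| = √0.142857 = 0.378
ρ < 1, so Jacobi converges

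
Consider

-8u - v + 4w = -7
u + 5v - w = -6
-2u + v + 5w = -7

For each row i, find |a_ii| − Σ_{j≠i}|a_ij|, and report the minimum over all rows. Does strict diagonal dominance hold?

row 1: |-8| − (1+4) = 3
row 2: |5| − (1+1) = 3
row 3: |5| − (2+1) = 2
minimum over rows = 2 → strictly diagonally dominant (convergence guaranteed)

2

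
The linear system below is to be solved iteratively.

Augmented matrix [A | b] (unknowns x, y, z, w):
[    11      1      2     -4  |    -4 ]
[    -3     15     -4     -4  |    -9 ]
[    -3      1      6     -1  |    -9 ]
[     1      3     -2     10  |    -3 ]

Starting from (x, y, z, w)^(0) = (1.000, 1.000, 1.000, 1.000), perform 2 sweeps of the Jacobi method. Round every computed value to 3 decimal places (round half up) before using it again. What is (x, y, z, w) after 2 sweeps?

(-0.376, -1.055, -1.742, -0.513)

Iteration 1:
  x = (-4 - (1)·1.000 - (2)·1.000 - (-4)·1.000) / (11) = -0.273
  y = (-9 - (-3)·1.000 - (-4)·1.000 - (-4)·1.000) / (15) = 0.133
  z = (-9 - (-3)·1.000 - (1)·1.000 - (-1)·1.000) / (6) = -1.000
  w = (-3 - (1)·1.000 - (3)·1.000 - (-2)·1.000) / (10) = -0.500
Iteration 2:
  x = (-4 - (1)·0.133 - (2)·-1.000 - (-4)·-0.500) / (11) = -0.376
  y = (-9 - (-3)·-0.273 - (-4)·-1.000 - (-4)·-0.500) / (15) = -1.055
  z = (-9 - (-3)·-0.273 - (1)·0.133 - (-1)·-0.500) / (6) = -1.742
  w = (-3 - (1)·-0.273 - (3)·0.133 - (-2)·-1.000) / (10) = -0.513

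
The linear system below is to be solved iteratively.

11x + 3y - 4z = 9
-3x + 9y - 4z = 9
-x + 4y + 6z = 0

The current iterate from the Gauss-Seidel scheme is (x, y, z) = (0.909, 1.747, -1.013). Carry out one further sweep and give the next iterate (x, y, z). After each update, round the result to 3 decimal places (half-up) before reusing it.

(-0.027, 0.541, -0.365)

One sweep:
  x = (9 - (3)·1.747 - (-4)·-1.013) / (11) = -0.027
  y = (9 - (-3)·-0.027 - (-4)·-1.013) / (9) = 0.541
  z = (0 - (-1)·-0.027 - (4)·0.541) / (6) = -0.365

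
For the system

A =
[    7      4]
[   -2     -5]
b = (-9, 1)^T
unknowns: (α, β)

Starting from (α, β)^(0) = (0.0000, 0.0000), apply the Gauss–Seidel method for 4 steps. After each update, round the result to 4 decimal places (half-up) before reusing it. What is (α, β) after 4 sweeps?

Iteration 1:
  α = (-9 - (4)·0.0000) / (7) = -1.2857
  β = (1 - (-2)·-1.2857) / (-5) = 0.3143
Iteration 2:
  α = (-9 - (4)·0.3143) / (7) = -1.4653
  β = (1 - (-2)·-1.4653) / (-5) = 0.3861
Iteration 3:
  α = (-9 - (4)·0.3861) / (7) = -1.5063
  β = (1 - (-2)·-1.5063) / (-5) = 0.4025
Iteration 4:
  α = (-9 - (4)·0.4025) / (7) = -1.5157
  β = (1 - (-2)·-1.5157) / (-5) = 0.4063

(-1.5157, 0.4063)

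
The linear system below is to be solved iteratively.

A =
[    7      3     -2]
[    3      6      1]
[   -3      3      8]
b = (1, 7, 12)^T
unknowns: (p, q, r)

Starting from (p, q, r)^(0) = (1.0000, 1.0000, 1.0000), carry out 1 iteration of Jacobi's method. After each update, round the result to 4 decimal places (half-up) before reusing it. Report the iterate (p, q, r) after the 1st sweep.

Iteration 1:
  p = (1 - (3)·1.0000 - (-2)·1.0000) / (7) = 0.0000
  q = (7 - (3)·1.0000 - (1)·1.0000) / (6) = 0.5000
  r = (12 - (-3)·1.0000 - (3)·1.0000) / (8) = 1.5000

(0.0000, 0.5000, 1.5000)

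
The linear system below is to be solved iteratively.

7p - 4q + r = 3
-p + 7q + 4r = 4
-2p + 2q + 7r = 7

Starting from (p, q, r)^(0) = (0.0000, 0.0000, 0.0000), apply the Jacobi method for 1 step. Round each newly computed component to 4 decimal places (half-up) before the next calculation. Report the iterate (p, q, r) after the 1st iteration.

(0.4286, 0.5714, 1.0000)

Iteration 1:
  p = (3 - (-4)·0.0000 - (1)·0.0000) / (7) = 0.4286
  q = (4 - (-1)·0.0000 - (4)·0.0000) / (7) = 0.5714
  r = (7 - (-2)·0.0000 - (2)·0.0000) / (7) = 1.0000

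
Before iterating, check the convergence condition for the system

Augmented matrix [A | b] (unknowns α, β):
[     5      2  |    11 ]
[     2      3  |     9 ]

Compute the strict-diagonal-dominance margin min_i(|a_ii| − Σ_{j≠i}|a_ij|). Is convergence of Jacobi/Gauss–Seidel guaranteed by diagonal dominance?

row 1: |5| − (2) = 3
row 2: |3| − (2) = 1
minimum over rows = 1 → strictly diagonally dominant (convergence guaranteed)

1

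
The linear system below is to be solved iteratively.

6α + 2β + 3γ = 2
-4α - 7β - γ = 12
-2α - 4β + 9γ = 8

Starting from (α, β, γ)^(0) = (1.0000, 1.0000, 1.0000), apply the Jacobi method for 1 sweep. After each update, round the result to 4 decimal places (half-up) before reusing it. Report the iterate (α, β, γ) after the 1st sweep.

(-0.5000, -2.4286, 1.5556)

Iteration 1:
  α = (2 - (2)·1.0000 - (3)·1.0000) / (6) = -0.5000
  β = (12 - (-4)·1.0000 - (-1)·1.0000) / (-7) = -2.4286
  γ = (8 - (-2)·1.0000 - (-4)·1.0000) / (9) = 1.5556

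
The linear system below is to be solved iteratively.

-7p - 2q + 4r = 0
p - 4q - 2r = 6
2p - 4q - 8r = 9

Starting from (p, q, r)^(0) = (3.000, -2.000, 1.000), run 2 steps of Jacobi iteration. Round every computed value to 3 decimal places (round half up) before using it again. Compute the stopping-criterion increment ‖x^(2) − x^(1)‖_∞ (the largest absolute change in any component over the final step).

Iteration 1:
  p = (0 - (-2)·-2.000 - (4)·1.000) / (-7) = 1.143
  q = (6 - (1)·3.000 - (-2)·1.000) / (-4) = -1.250
  r = (9 - (2)·3.000 - (-4)·-2.000) / (-8) = 0.625
Iteration 2:
  p = (0 - (-2)·-1.250 - (4)·0.625) / (-7) = 0.714
  q = (6 - (1)·1.143 - (-2)·0.625) / (-4) = -1.527
  r = (9 - (2)·1.143 - (-4)·-1.250) / (-8) = -0.214
Change: (-0.429, -0.277, -0.839) → max |·| = 0.839

0.839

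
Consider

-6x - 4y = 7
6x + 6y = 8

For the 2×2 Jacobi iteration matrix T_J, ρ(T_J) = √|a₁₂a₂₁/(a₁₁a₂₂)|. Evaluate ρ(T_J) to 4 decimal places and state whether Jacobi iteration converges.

a₁₂a₂₁/(a₁₁a₂₂) = (-4)·(6) / ((-6)·(6)) = 0.666667
ρ = √|0.666667| = √0.666667 = 0.8165
ρ < 1, so Jacobi converges

0.8165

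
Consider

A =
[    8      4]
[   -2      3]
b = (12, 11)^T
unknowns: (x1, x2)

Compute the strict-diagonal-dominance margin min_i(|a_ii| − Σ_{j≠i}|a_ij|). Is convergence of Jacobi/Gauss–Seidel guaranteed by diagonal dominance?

row 1: |8| − (4) = 4
row 2: |3| − (2) = 1
minimum over rows = 1 → strictly diagonally dominant (convergence guaranteed)

1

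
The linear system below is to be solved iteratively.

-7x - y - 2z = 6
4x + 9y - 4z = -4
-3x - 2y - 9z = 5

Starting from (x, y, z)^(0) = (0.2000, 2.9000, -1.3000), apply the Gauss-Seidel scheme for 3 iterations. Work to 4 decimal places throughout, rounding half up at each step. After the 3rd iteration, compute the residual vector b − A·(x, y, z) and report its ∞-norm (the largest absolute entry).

Iteration 1:
  x = (6 - (-1)·2.9000 - (-2)·-1.3000) / (-7) = -0.9000
  y = (-4 - (4)·-0.9000 - (-4)·-1.3000) / (9) = -0.6222
  z = (5 - (-3)·-0.9000 - (-2)·-0.6222) / (-9) = -0.1173
Iteration 2:
  x = (6 - (-1)·-0.6222 - (-2)·-0.1173) / (-7) = -0.7347
  y = (-4 - (4)·-0.7347 - (-4)·-0.1173) / (9) = -0.1700
  z = (5 - (-3)·-0.7347 - (-2)·-0.1700) / (-9) = -0.2729
Iteration 3:
  x = (6 - (-1)·-0.1700 - (-2)·-0.2729) / (-7) = -0.7549
  y = (-4 - (4)·-0.7549 - (-4)·-0.2729) / (9) = -0.2302
  z = (5 - (-3)·-0.7549 - (-2)·-0.2302) / (-9) = -0.2528
Residual b − A·x = (-0.0201, 0.0802, -0.0003); ∞-norm = 0.0802

0.0802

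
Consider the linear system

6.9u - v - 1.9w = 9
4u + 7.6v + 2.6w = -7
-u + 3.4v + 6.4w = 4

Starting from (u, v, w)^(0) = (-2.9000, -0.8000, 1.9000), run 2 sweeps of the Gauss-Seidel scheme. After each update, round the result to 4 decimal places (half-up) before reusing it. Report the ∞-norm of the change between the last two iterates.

0.1582

Iteration 1:
  u = (9 - (-1)·-0.8000 - (-1.9)·1.9000) / (6.9) = 1.7116
  v = (-7 - (4)·1.7116 - (2.6)·1.9000) / (7.6) = -2.4719
  w = (4 - (-1)·1.7116 - (3.4)·-2.4719) / (6.4) = 2.2056
Iteration 2:
  u = (9 - (-1)·-2.4719 - (-1.9)·2.2056) / (6.9) = 1.5534
  v = (-7 - (4)·1.5534 - (2.6)·2.2056) / (7.6) = -2.4932
  w = (4 - (-1)·1.5534 - (3.4)·-2.4932) / (6.4) = 2.1922
Change: (-0.1582, -0.0213, -0.0134) → max |·| = 0.1582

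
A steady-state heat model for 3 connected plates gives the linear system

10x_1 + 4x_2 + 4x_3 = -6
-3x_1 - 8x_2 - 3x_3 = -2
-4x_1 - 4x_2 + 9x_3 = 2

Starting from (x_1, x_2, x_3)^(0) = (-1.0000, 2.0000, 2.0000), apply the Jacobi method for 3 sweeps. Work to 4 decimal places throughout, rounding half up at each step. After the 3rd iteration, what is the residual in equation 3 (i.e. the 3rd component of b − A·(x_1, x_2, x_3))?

0.9861

Iteration 1:
  x_1 = (-6 - (4)·2.0000 - (4)·2.0000) / (10) = -2.2000
  x_2 = (-2 - (-3)·-1.0000 - (-3)·2.0000) / (-8) = -0.1250
  x_3 = (2 - (-4)·-1.0000 - (-4)·2.0000) / (9) = 0.6667
Iteration 2:
  x_1 = (-6 - (4)·-0.1250 - (4)·0.6667) / (10) = -0.8167
  x_2 = (-2 - (-3)·-2.2000 - (-3)·0.6667) / (-8) = 0.8250
  x_3 = (2 - (-4)·-2.2000 - (-4)·-0.1250) / (9) = -0.8111
Iteration 3:
  x_1 = (-6 - (4)·0.8250 - (4)·-0.8111) / (10) = -0.6056
  x_2 = (-2 - (-3)·-0.8167 - (-3)·-0.8111) / (-8) = 0.8604
  x_3 = (2 - (-4)·-0.8167 - (-4)·0.8250) / (9) = 0.2259
Residual b − A·x = (-4.2892, 3.7441, 0.9861)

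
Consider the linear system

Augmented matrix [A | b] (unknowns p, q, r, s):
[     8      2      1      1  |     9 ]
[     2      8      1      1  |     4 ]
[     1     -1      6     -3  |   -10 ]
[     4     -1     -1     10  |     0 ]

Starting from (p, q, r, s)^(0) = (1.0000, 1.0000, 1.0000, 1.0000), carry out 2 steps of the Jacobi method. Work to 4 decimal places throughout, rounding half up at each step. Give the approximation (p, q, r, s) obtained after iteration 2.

Iteration 1:
  p = (9 - (2)·1.0000 - (1)·1.0000 - (1)·1.0000) / (8) = 0.6250
  q = (4 - (2)·1.0000 - (1)·1.0000 - (1)·1.0000) / (8) = 0.0000
  r = (-10 - (1)·1.0000 - (-1)·1.0000 - (-3)·1.0000) / (6) = -1.1667
  s = (0 - (4)·1.0000 - (-1)·1.0000 - (-1)·1.0000) / (10) = -0.2000
Iteration 2:
  p = (9 - (2)·0.0000 - (1)·-1.1667 - (1)·-0.2000) / (8) = 1.2958
  q = (4 - (2)·0.6250 - (1)·-1.1667 - (1)·-0.2000) / (8) = 0.5146
  r = (-10 - (1)·0.6250 - (-1)·0.0000 - (-3)·-0.2000) / (6) = -1.8708
  s = (0 - (4)·0.6250 - (-1)·0.0000 - (-1)·-1.1667) / (10) = -0.3667

(1.2958, 0.5146, -1.8708, -0.3667)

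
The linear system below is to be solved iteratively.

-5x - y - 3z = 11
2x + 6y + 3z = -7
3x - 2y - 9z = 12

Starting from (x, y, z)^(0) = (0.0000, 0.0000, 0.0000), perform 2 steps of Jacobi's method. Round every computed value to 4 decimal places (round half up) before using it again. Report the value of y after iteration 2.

0.2333

Iteration 1:
  x = (11 - (-1)·0.0000 - (-3)·0.0000) / (-5) = -2.2000
  y = (-7 - (2)·0.0000 - (3)·0.0000) / (6) = -1.1667
  z = (12 - (3)·0.0000 - (-2)·0.0000) / (-9) = -1.3333
Iteration 2:
  x = (11 - (-1)·-1.1667 - (-3)·-1.3333) / (-5) = -1.1667
  y = (-7 - (2)·-2.2000 - (3)·-1.3333) / (6) = 0.2333
  z = (12 - (3)·-2.2000 - (-2)·-1.1667) / (-9) = -1.8074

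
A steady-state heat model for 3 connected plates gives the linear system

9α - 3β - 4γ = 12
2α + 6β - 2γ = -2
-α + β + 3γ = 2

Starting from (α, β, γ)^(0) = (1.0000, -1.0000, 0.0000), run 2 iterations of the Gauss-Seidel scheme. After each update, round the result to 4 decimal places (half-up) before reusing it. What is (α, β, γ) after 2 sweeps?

(1.6543, -0.4774, 1.3772)

Iteration 1:
  α = (12 - (-3)·-1.0000 - (-4)·0.0000) / (9) = 1.0000
  β = (-2 - (2)·1.0000 - (-2)·0.0000) / (6) = -0.6667
  γ = (2 - (-1)·1.0000 - (1)·-0.6667) / (3) = 1.2222
Iteration 2:
  α = (12 - (-3)·-0.6667 - (-4)·1.2222) / (9) = 1.6543
  β = (-2 - (2)·1.6543 - (-2)·1.2222) / (6) = -0.4774
  γ = (2 - (-1)·1.6543 - (1)·-0.4774) / (3) = 1.3772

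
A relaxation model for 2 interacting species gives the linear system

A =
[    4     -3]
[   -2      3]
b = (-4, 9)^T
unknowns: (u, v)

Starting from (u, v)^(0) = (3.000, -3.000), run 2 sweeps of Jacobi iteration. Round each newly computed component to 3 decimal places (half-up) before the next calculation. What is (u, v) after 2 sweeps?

Iteration 1:
  u = (-4 - (-3)·-3.000) / (4) = -3.250
  v = (9 - (-2)·3.000) / (3) = 5.000
Iteration 2:
  u = (-4 - (-3)·5.000) / (4) = 2.750
  v = (9 - (-2)·-3.250) / (3) = 0.833

(2.750, 0.833)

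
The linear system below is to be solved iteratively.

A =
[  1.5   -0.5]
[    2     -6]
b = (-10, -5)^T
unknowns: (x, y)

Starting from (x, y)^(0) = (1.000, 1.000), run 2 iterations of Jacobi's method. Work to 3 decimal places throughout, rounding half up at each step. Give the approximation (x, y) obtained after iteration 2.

(-6.278, -1.278)

Iteration 1:
  x = (-10 - (-0.5)·1.000) / (1.5) = -6.333
  y = (-5 - (2)·1.000) / (-6) = 1.167
Iteration 2:
  x = (-10 - (-0.5)·1.167) / (1.5) = -6.278
  y = (-5 - (2)·-6.333) / (-6) = -1.278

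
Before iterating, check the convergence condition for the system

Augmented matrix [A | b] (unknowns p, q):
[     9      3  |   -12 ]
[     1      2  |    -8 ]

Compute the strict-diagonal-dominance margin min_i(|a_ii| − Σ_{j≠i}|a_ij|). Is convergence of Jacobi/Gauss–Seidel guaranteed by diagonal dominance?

1

row 1: |9| − (3) = 6
row 2: |2| − (1) = 1
minimum over rows = 1 → strictly diagonally dominant (convergence guaranteed)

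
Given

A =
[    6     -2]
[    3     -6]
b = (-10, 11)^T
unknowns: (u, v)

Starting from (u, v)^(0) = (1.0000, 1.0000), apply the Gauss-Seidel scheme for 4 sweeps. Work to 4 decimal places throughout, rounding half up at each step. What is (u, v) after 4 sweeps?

Iteration 1:
  u = (-10 - (-2)·1.0000) / (6) = -1.3333
  v = (11 - (3)·-1.3333) / (-6) = -2.5000
Iteration 2:
  u = (-10 - (-2)·-2.5000) / (6) = -2.5000
  v = (11 - (3)·-2.5000) / (-6) = -3.0833
Iteration 3:
  u = (-10 - (-2)·-3.0833) / (6) = -2.6944
  v = (11 - (3)·-2.6944) / (-6) = -3.1805
Iteration 4:
  u = (-10 - (-2)·-3.1805) / (6) = -2.7268
  v = (11 - (3)·-2.7268) / (-6) = -3.1967

(-2.7268, -3.1967)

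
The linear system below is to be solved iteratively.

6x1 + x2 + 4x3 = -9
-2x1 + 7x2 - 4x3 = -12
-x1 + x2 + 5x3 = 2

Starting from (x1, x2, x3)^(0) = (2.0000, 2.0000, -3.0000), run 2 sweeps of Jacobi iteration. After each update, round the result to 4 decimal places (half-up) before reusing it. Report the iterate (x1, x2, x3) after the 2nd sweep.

Iteration 1:
  x1 = (-9 - (1)·2.0000 - (4)·-3.0000) / (6) = 0.1667
  x2 = (-12 - (-2)·2.0000 - (-4)·-3.0000) / (7) = -2.8571
  x3 = (2 - (-1)·2.0000 - (1)·2.0000) / (5) = 0.4000
Iteration 2:
  x1 = (-9 - (1)·-2.8571 - (4)·0.4000) / (6) = -1.2905
  x2 = (-12 - (-2)·0.1667 - (-4)·0.4000) / (7) = -1.4381
  x3 = (2 - (-1)·0.1667 - (1)·-2.8571) / (5) = 1.0048

(-1.2905, -1.4381, 1.0048)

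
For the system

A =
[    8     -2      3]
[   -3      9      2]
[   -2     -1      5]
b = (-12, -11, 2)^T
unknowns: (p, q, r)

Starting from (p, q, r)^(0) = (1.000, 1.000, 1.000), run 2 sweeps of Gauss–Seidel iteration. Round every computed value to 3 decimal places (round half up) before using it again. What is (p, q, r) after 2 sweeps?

(-1.754, -1.663, -0.634)

Iteration 1:
  p = (-12 - (-2)·1.000 - (3)·1.000) / (8) = -1.625
  q = (-11 - (-3)·-1.625 - (2)·1.000) / (9) = -1.986
  r = (2 - (-2)·-1.625 - (-1)·-1.986) / (5) = -0.647
Iteration 2:
  p = (-12 - (-2)·-1.986 - (3)·-0.647) / (8) = -1.754
  q = (-11 - (-3)·-1.754 - (2)·-0.647) / (9) = -1.663
  r = (2 - (-2)·-1.754 - (-1)·-1.663) / (5) = -0.634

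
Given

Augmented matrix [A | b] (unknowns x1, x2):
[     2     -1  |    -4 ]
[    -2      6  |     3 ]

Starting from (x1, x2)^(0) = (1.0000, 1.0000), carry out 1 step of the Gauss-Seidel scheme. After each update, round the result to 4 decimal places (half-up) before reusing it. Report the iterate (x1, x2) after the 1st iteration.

(-1.5000, 0.0000)

Iteration 1:
  x1 = (-4 - (-1)·1.0000) / (2) = -1.5000
  x2 = (3 - (-2)·-1.5000) / (6) = 0.0000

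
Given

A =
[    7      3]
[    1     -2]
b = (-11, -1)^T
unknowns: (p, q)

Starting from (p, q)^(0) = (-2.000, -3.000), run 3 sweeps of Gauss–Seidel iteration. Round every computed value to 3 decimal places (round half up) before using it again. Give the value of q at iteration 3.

-0.208

Iteration 1:
  p = (-11 - (3)·-3.000) / (7) = -0.286
  q = (-1 - (1)·-0.286) / (-2) = 0.357
Iteration 2:
  p = (-11 - (3)·0.357) / (7) = -1.724
  q = (-1 - (1)·-1.724) / (-2) = -0.362
Iteration 3:
  p = (-11 - (3)·-0.362) / (7) = -1.416
  q = (-1 - (1)·-1.416) / (-2) = -0.208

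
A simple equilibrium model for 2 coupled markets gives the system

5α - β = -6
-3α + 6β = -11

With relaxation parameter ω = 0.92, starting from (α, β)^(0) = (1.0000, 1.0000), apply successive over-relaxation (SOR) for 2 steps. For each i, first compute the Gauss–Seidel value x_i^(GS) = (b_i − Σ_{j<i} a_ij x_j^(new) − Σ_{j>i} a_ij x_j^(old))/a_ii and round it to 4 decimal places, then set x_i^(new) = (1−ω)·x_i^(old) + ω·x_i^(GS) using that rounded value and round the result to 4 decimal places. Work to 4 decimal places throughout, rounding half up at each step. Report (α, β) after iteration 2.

Iteration 1:
  α: GS value = (-6 - (-1)·1.0000) / (5) = -1.0000;  α ← (1−ω)·1.0000 + ω·-1.0000 = -0.8400
  β: GS value = (-11 - (-3)·-0.8400) / (6) = -2.2533;  β ← (1−ω)·1.0000 + ω·-2.2533 = -1.9930
Iteration 2:
  α: GS value = (-6 - (-1)·-1.9930) / (5) = -1.5986;  α ← (1−ω)·-0.8400 + ω·-1.5986 = -1.5379
  β: GS value = (-11 - (-3)·-1.5379) / (6) = -2.6023;  β ← (1−ω)·-1.9930 + ω·-2.6023 = -2.5536

(-1.5379, -2.5536)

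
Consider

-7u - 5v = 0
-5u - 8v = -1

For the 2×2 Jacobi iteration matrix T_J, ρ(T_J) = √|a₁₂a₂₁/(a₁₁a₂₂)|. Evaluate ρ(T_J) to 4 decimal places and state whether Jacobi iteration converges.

0.6682

a₁₂a₂₁/(a₁₁a₂₂) = (-5)·(-5) / ((-7)·(-8)) = 0.446429
ρ = √|0.446429| = √0.446429 = 0.6682
ρ < 1, so Jacobi converges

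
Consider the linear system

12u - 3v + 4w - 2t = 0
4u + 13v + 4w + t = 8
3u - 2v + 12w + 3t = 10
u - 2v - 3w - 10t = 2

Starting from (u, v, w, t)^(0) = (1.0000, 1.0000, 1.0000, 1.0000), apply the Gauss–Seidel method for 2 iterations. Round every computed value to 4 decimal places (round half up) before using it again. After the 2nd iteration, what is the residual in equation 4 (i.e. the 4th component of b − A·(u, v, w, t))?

Iteration 1:
  u = (0 - (-3)·1.0000 - (4)·1.0000 - (-2)·1.0000) / (12) = 0.0833
  v = (8 - (4)·0.0833 - (4)·1.0000 - (1)·1.0000) / (13) = 0.2051
  w = (10 - (3)·0.0833 - (-2)·0.2051 - (3)·1.0000) / (12) = 0.5967
  t = (2 - (1)·0.0833 - (-2)·0.2051 - (-3)·0.5967) / (-10) = -0.4117
Iteration 2:
  u = (0 - (-3)·0.2051 - (4)·0.5967 - (-2)·-0.4117) / (12) = -0.2162
  v = (8 - (4)·-0.2162 - (4)·0.5967 - (1)·-0.4117) / (13) = 0.5300
  w = (10 - (3)·-0.2162 - (-2)·0.5300 - (3)·-0.4117) / (12) = 1.0786
  t = (2 - (1)·-0.2162 - (-2)·0.5300 - (-3)·1.0786) / (-10) = -0.6512
Residual b − A·x = (-1.4324, -1.6884, 0.7190, 0.0000)

0.0000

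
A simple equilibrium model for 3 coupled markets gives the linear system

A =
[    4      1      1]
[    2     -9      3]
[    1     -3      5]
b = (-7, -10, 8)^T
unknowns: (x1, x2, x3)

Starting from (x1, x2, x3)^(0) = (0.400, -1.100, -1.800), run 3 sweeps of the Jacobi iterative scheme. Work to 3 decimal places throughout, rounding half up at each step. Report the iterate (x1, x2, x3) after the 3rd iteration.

(-2.584, 1.363, 2.725)

Iteration 1:
  x1 = (-7 - (1)·-1.100 - (1)·-1.800) / (4) = -1.025
  x2 = (-10 - (2)·0.400 - (3)·-1.800) / (-9) = 0.600
  x3 = (8 - (1)·0.400 - (-3)·-1.100) / (5) = 0.860
Iteration 2:
  x1 = (-7 - (1)·0.600 - (1)·0.860) / (4) = -2.115
  x2 = (-10 - (2)·-1.025 - (3)·0.860) / (-9) = 1.170
  x3 = (8 - (1)·-1.025 - (-3)·0.600) / (5) = 2.165
Iteration 3:
  x1 = (-7 - (1)·1.170 - (1)·2.165) / (4) = -2.584
  x2 = (-10 - (2)·-2.115 - (3)·2.165) / (-9) = 1.363
  x3 = (8 - (1)·-2.115 - (-3)·1.170) / (5) = 2.725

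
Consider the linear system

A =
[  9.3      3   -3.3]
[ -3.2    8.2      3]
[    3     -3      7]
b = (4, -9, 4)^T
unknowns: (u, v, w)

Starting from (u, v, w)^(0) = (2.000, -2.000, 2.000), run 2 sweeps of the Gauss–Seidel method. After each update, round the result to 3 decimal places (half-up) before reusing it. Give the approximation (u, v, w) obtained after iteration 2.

(0.555, -0.633, 0.062)

Iteration 1:
  u = (4 - (3)·-2.000 - (-3.3)·2.000) / (9.3) = 1.785
  v = (-9 - (-3.2)·1.785 - (3)·2.000) / (8.2) = -1.133
  w = (4 - (3)·1.785 - (-3)·-1.133) / (7) = -0.679
Iteration 2:
  u = (4 - (3)·-1.133 - (-3.3)·-0.679) / (9.3) = 0.555
  v = (-9 - (-3.2)·0.555 - (3)·-0.679) / (8.2) = -0.633
  w = (4 - (3)·0.555 - (-3)·-0.633) / (7) = 0.062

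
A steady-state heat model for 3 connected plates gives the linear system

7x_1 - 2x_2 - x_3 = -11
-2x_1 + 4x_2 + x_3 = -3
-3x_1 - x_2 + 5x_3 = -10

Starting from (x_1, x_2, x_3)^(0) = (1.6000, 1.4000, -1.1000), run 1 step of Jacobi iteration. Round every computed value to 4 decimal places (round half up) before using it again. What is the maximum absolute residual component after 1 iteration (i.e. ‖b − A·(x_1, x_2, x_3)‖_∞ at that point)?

9.8608

Iteration 1:
  x_1 = (-11 - (-2)·1.4000 - (-1)·-1.1000) / (7) = -1.3286
  x_2 = (-3 - (-2)·1.6000 - (1)·-1.1000) / (4) = 0.3250
  x_3 = (-10 - (-3)·1.6000 - (-1)·1.4000) / (5) = -0.7600
Residual b − A·x = (-1.8098, -6.1972, -9.8608); ∞-norm = 9.8608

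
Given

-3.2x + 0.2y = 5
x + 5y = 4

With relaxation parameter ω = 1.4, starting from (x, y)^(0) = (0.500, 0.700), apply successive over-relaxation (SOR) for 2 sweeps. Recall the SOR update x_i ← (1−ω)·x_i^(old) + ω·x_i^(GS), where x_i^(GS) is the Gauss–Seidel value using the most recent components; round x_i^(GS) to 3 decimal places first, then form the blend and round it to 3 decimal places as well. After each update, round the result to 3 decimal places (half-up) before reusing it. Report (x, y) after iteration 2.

Iteration 1:
  x: GS value = (5 - (0.2)·0.700) / (-3.2) = -1.519;  x ← (1−ω)·0.500 + ω·-1.519 = -2.327
  y: GS value = (4 - (1)·-2.327) / (5) = 1.265;  y ← (1−ω)·0.700 + ω·1.265 = 1.491
Iteration 2:
  x: GS value = (5 - (0.2)·1.491) / (-3.2) = -1.469;  x ← (1−ω)·-2.327 + ω·-1.469 = -1.126
  y: GS value = (4 - (1)·-1.126) / (5) = 1.025;  y ← (1−ω)·1.491 + ω·1.025 = 0.839

(-1.126, 0.839)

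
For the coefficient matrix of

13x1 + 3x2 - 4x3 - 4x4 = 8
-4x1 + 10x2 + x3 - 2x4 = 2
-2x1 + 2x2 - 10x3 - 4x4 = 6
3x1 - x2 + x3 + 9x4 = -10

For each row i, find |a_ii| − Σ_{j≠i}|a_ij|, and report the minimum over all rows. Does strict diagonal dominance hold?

row 1: |13| − (3+4+4) = 2
row 2: |10| − (4+1+2) = 3
row 3: |-10| − (2+2+4) = 2
row 4: |9| − (3+1+1) = 4
minimum over rows = 2 → strictly diagonally dominant (convergence guaranteed)

2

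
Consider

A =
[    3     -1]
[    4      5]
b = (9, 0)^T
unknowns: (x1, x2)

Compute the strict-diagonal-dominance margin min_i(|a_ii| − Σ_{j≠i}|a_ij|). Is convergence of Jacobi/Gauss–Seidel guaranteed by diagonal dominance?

1

row 1: |3| − (1) = 2
row 2: |5| − (4) = 1
minimum over rows = 1 → strictly diagonally dominant (convergence guaranteed)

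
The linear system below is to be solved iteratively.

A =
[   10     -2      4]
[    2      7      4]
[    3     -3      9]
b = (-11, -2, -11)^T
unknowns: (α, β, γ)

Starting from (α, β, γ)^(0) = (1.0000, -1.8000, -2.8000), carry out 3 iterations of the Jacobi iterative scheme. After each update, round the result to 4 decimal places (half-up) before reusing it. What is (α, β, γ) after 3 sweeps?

Iteration 1:
  α = (-11 - (-2)·-1.8000 - (4)·-2.8000) / (10) = -0.3400
  β = (-2 - (2)·1.0000 - (4)·-2.8000) / (7) = 1.0286
  γ = (-11 - (3)·1.0000 - (-3)·-1.8000) / (9) = -2.1556
Iteration 2:
  α = (-11 - (-2)·1.0286 - (4)·-2.1556) / (10) = -0.0320
  β = (-2 - (2)·-0.3400 - (4)·-2.1556) / (7) = 1.0432
  γ = (-11 - (3)·-0.3400 - (-3)·1.0286) / (9) = -0.7660
Iteration 3:
  α = (-11 - (-2)·1.0432 - (4)·-0.7660) / (10) = -0.5850
  β = (-2 - (2)·-0.0320 - (4)·-0.7660) / (7) = 0.1611
  γ = (-11 - (3)·-0.0320 - (-3)·1.0432) / (9) = -0.8638

(-0.5850, 0.1611, -0.8638)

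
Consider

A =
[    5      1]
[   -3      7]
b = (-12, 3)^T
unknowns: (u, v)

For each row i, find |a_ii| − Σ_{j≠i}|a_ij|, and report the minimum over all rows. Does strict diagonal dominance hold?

4

row 1: |5| − (1) = 4
row 2: |7| − (3) = 4
minimum over rows = 4 → strictly diagonally dominant (convergence guaranteed)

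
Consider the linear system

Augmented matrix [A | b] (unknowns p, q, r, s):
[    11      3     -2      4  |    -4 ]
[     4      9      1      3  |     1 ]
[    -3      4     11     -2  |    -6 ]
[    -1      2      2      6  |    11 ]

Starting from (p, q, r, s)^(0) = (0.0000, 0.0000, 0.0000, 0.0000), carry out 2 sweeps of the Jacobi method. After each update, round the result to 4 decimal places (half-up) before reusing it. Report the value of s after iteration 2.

Iteration 1:
  p = (-4 - (3)·0.0000 - (-2)·0.0000 - (4)·0.0000) / (11) = -0.3636
  q = (1 - (4)·0.0000 - (1)·0.0000 - (3)·0.0000) / (9) = 0.1111
  r = (-6 - (-3)·0.0000 - (4)·0.0000 - (-2)·0.0000) / (11) = -0.5455
  s = (11 - (-1)·0.0000 - (2)·0.0000 - (2)·0.0000) / (6) = 1.8333
Iteration 2:
  p = (-4 - (3)·0.1111 - (-2)·-0.5455 - (4)·1.8333) / (11) = -1.1598
  q = (1 - (4)·-0.3636 - (1)·-0.5455 - (3)·1.8333) / (9) = -0.2778
  r = (-6 - (-3)·-0.3636 - (4)·0.1111 - (-2)·1.8333) / (11) = -0.3517
  s = (11 - (-1)·-0.3636 - (2)·0.1111 - (2)·-0.5455) / (6) = 1.9175

1.9175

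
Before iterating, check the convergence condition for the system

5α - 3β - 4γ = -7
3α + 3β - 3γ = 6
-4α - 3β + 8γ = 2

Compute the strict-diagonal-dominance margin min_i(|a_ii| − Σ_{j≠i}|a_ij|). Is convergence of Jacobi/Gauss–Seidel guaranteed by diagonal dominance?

-3

row 1: |5| − (3+4) = -2
row 2: |3| − (3+3) = -3
row 3: |8| − (4+3) = 1
minimum over rows = -3 → not strictly diagonally dominant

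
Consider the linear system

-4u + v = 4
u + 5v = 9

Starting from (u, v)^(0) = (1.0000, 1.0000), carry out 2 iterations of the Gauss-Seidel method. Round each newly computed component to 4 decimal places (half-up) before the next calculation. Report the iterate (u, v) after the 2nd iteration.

(-0.5125, 1.9025)

Iteration 1:
  u = (4 - (1)·1.0000) / (-4) = -0.7500
  v = (9 - (1)·-0.7500) / (5) = 1.9500
Iteration 2:
  u = (4 - (1)·1.9500) / (-4) = -0.5125
  v = (9 - (1)·-0.5125) / (5) = 1.9025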